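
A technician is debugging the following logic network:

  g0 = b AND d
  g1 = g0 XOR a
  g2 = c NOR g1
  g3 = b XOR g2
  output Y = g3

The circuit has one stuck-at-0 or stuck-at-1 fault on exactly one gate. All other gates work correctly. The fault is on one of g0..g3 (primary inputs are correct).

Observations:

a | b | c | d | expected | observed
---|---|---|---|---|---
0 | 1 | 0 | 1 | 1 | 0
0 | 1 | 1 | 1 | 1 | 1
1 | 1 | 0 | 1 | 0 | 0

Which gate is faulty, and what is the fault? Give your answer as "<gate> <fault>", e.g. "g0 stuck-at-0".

Fault-free values for test 1 (a=0, b=1, c=0, d=1): g0=1, g1=1, g2=0, g3=1, giving Y=1. Observed 0.
Test 1: faults giving observed 0 are {g0 stuck-at-0, g1 stuck-at-0, g2 stuck-at-1, g3 stuck-at-0}.
Test 2 (a=0, b=1, c=1, d=1): fault-free g0=1, g1=1, g2=0, g3=1 → 1; observed 1. Eliminates g2 stuck-at-1, g3 stuck-at-0.
Test 3 (a=1, b=1, c=0, d=1): fault-free g0=1, g1=0, g2=1, g3=0 → 0; observed 0. Eliminates g0 stuck-at-0.
Only g1 stuck-at-0 is consistent with every test.

g1 stuck-at-0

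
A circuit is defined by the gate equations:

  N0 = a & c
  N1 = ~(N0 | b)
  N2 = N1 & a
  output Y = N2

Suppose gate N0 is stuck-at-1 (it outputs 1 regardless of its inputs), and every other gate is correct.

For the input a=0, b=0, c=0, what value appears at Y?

0

Propagate with N0 forced: N0=1 [stuck-at-1], N1=0, N2=0.
So Y = 0. (Same as the fault-free value — the fault is masked on this input.)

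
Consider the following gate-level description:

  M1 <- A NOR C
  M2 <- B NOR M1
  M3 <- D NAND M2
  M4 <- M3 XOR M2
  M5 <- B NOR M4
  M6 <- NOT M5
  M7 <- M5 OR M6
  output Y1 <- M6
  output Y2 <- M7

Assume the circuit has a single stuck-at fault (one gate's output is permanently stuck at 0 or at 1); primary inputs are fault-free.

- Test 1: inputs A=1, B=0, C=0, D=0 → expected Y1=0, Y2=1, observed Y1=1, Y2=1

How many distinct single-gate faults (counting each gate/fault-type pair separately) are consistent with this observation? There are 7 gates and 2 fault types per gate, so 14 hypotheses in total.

Fault-free: M1=0, M2=1, M3=1, M4=0, M5=1, M6=0, M7=1 → Y1=0, Y2=1. Observed Y1=1, Y2=1.
  M1 stuck-at-0: output Y1=0, Y2=1 ✗
  M1 stuck-at-1: output Y1=1, Y2=1 ✓
  M2 stuck-at-0: output Y1=1, Y2=1 ✓
  M2 stuck-at-1: output Y1=0, Y2=1 ✗
  M3 stuck-at-0: output Y1=1, Y2=1 ✓
  M3 stuck-at-1: output Y1=0, Y2=1 ✗
  M4 stuck-at-0: output Y1=0, Y2=1 ✗
  M4 stuck-at-1: output Y1=1, Y2=1 ✓
  M5 stuck-at-0: output Y1=1, Y2=1 ✓
  M5 stuck-at-1: output Y1=0, Y2=1 ✗
  M6 stuck-at-0: output Y1=0, Y2=1 ✗
  M6 stuck-at-1: output Y1=1, Y2=1 ✓
  M7 stuck-at-0: output Y1=0, Y2=0 ✗
  M7 stuck-at-1: output Y1=0, Y2=1 ✗
Consistent faults: {M1 stuck-at-1, M2 stuck-at-0, M3 stuck-at-0, M4 stuck-at-1, M5 stuck-at-0, M6 stuck-at-1} — 6 in all.

6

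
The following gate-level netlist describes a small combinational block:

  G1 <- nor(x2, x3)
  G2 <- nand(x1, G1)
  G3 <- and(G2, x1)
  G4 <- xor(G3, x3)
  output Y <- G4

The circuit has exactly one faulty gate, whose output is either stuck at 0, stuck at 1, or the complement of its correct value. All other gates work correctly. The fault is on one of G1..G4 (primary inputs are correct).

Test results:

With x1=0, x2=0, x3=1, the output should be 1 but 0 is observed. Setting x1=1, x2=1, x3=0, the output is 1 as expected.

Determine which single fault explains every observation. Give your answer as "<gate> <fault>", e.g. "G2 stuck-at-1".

G3 stuck-at-1

Fault-free values for test 1 (x1=0, x2=0, x3=1): G1=0, G2=1, G3=0, G4=1, giving Y=1. Observed 0.
Test 1: faults giving observed 0 are {G3 stuck-at-1, G3 inverted output, G4 stuck-at-0, G4 inverted output}.
Test 2 (x1=1, x2=1, x3=0): fault-free G1=0, G2=1, G3=1, G4=1 → 1; observed 1. Eliminates G3 inverted output, G4 stuck-at-0, G4 inverted output.
Only G3 stuck-at-1 is consistent with every test.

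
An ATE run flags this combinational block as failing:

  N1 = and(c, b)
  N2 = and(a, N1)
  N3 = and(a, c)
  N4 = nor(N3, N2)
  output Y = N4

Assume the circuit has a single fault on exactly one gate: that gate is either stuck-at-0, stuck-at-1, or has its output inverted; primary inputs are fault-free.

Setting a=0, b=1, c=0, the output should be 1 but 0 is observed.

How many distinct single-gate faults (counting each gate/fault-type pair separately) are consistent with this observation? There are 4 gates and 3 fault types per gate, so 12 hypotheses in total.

Fault-free: N1=0, N2=0, N3=0, N4=1 → 1. Observed 0.
  N1 stuck-at-0: output 1 ✗
  N1 stuck-at-1: output 1 ✗
  N1 inverted output: output 1 ✗
  N2 stuck-at-0: output 1 ✗
  N2 stuck-at-1: output 0 ✓
  N2 inverted output: output 0 ✓
  N3 stuck-at-0: output 1 ✗
  N3 stuck-at-1: output 0 ✓
  N3 inverted output: output 0 ✓
  N4 stuck-at-0: output 0 ✓
  N4 stuck-at-1: output 1 ✗
  N4 inverted output: output 0 ✓
Consistent faults: {N2 stuck-at-1, N2 inverted output, N3 stuck-at-1, N3 inverted output, N4 stuck-at-0, N4 inverted output} — 6 in all.

6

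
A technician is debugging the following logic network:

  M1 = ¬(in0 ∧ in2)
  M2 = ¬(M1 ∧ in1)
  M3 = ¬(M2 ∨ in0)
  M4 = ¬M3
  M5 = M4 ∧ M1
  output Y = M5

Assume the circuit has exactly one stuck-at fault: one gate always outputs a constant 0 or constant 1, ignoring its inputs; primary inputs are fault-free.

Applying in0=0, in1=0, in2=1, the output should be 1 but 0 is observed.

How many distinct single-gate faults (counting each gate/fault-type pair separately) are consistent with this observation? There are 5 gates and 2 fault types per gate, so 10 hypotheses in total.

5

Fault-free: M1=1, M2=1, M3=0, M4=1, M5=1 → 1. Observed 0.
  M1 stuck-at-0: output 0 ✓
  M1 stuck-at-1: output 1 ✗
  M2 stuck-at-0: output 0 ✓
  M2 stuck-at-1: output 1 ✗
  M3 stuck-at-0: output 1 ✗
  M3 stuck-at-1: output 0 ✓
  M4 stuck-at-0: output 0 ✓
  M4 stuck-at-1: output 1 ✗
  M5 stuck-at-0: output 0 ✓
  M5 stuck-at-1: output 1 ✗
Consistent faults: {M1 stuck-at-0, M2 stuck-at-0, M3 stuck-at-1, M4 stuck-at-0, M5 stuck-at-0} — 5 in all.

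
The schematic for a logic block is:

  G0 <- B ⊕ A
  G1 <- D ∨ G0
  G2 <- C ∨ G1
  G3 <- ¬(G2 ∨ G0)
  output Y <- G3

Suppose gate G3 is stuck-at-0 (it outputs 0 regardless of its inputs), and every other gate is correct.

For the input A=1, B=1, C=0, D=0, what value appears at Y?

0

Propagate with G3 forced: G0=0, G1=0, G2=0, G3=0 [stuck-at-0].
So Y = 0. (Without the fault it would be 1.)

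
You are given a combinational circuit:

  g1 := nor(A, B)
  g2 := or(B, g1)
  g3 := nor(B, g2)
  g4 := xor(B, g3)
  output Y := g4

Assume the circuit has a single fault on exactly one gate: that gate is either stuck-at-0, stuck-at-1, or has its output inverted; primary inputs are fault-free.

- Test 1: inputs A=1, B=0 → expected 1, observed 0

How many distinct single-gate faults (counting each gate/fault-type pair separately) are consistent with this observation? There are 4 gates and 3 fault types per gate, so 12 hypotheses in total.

Fault-free: g1=0, g2=0, g3=1, g4=1 → 1. Observed 0.
  g1 stuck-at-0: output 1 ✗
  g1 stuck-at-1: output 0 ✓
  g1 inverted output: output 0 ✓
  g2 stuck-at-0: output 1 ✗
  g2 stuck-at-1: output 0 ✓
  g2 inverted output: output 0 ✓
  g3 stuck-at-0: output 0 ✓
  g3 stuck-at-1: output 1 ✗
  g3 inverted output: output 0 ✓
  g4 stuck-at-0: output 0 ✓
  g4 stuck-at-1: output 1 ✗
  g4 inverted output: output 0 ✓
Consistent faults: {g1 stuck-at-1, g1 inverted output, g2 stuck-at-1, g2 inverted output, g3 stuck-at-0, g3 inverted output, g4 stuck-at-0, g4 inverted output} — 8 in all.

8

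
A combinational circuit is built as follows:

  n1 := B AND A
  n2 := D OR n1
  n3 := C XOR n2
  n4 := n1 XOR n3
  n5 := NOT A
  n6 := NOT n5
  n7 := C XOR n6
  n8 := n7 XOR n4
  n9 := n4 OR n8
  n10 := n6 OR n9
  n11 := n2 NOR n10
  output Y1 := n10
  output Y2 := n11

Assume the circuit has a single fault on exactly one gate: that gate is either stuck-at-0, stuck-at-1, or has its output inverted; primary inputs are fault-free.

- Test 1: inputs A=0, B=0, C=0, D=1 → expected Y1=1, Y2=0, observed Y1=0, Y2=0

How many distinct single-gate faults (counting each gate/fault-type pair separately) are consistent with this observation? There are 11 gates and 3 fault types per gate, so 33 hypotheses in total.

10

Fault-free: n1=0, n2=1, n3=1, n4=1, n5=1, n6=0, n7=0, n8=1, n9=1, n10=1, n11=0 → Y1=1, Y2=0. Observed Y1=0, Y2=0.
  n1: stuck-at-1, inverted output ✓; others ✗
  n2: none of the 3 fault types match ✗
  n3: stuck-at-0, inverted output ✓; others ✗
  n4: stuck-at-0, inverted output ✓; others ✗
  n5: none of the 3 fault types match ✗
  n6: none of the 3 fault types match ✗
  n7: none of the 3 fault types match ✗
  n8: none of the 3 fault types match ✗
  n9: stuck-at-0, inverted output ✓; others ✗
  n10: stuck-at-0, inverted output ✓; others ✗
  n11: none of the 3 fault types match ✗
Consistent faults: {n1 stuck-at-1, n1 inverted output, n3 stuck-at-0, n3 inverted output, n4 stuck-at-0, n4 inverted output, n9 stuck-at-0, n9 inverted output, n10 stuck-at-0, n10 inverted output} — 10 in all.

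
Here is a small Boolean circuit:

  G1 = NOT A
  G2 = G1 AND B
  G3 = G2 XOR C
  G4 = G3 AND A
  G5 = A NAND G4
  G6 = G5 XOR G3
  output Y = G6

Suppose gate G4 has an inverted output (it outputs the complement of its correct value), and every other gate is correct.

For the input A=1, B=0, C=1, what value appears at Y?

Propagate with G4 forced: G1=0, G2=0, G3=1, G4=0 [inverted output], G5=1, G6=0.
So Y = 0. (Without the fault it would be 1.)

0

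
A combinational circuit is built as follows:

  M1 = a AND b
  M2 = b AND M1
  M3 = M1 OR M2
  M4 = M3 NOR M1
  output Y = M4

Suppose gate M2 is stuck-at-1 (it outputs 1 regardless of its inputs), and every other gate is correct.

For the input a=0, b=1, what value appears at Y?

0

Propagate with M2 forced: M1=0, M2=1 [stuck-at-1], M3=1, M4=0.
So Y = 0. (Without the fault it would be 1.)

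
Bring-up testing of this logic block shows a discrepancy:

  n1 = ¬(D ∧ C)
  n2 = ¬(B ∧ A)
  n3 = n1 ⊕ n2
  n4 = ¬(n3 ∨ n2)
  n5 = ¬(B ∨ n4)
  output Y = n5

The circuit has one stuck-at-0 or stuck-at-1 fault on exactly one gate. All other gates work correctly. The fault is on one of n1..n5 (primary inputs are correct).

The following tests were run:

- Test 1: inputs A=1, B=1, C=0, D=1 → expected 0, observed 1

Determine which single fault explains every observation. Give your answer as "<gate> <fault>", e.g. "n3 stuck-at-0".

Fault-free values for test 1 (A=1, B=1, C=0, D=1): n1=1, n2=0, n3=1, n4=0, n5=0, giving Y=0. Observed 1.
Test 1: faults giving observed 1 are {n5 stuck-at-1}.
Only n5 stuck-at-1 is consistent with every test.

n5 stuck-at-1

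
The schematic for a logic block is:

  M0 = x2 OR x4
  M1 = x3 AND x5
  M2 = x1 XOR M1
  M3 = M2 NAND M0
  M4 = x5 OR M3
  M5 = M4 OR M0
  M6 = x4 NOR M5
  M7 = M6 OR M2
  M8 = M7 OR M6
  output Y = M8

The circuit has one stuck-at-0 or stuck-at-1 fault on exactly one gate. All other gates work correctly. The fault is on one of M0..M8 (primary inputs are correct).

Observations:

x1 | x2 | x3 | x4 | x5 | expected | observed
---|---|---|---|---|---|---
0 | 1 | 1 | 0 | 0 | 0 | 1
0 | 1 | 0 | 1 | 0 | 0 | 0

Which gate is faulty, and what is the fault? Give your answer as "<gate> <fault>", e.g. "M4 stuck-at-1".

Fault-free values for test 1 (x1=0, x2=1, x3=1, x4=0, x5=0): M0=1, M1=0, M2=0, M3=1, M4=1, M5=1, M6=0, M7=0, M8=0, giving Y=0. Observed 1.
Test 1: faults giving observed 1 are {M1 stuck-at-1, M2 stuck-at-1, M5 stuck-at-0, M6 stuck-at-1, M7 stuck-at-1, M8 stuck-at-1}.
Test 2 (x1=0, x2=1, x3=0, x4=1, x5=0): fault-free M0=1, M1=0, M2=0, M3=1, M4=1, M5=1, M6=0, M7=0, M8=0 → 0; observed 0. Eliminates M1 stuck-at-1, M2 stuck-at-1, M6 stuck-at-1, M7 stuck-at-1, M8 stuck-at-1.
Only M5 stuck-at-0 is consistent with every test.

M5 stuck-at-0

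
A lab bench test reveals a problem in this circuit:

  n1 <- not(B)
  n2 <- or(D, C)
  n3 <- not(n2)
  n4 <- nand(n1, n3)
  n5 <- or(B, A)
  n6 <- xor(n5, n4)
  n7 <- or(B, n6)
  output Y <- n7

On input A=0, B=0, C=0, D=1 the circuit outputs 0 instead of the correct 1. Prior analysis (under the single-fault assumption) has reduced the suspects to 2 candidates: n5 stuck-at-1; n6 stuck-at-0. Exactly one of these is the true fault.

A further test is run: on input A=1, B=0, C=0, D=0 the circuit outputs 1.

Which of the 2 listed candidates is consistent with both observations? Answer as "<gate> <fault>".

Evaluate each candidate on input A=1, B=0, C=0, D=0:
  n5 stuck-at-1: n1=1, n2=0, n3=1, n4=0, n5=1 [stuck-at-1], n6=1, n7=1 → 1 — matches
  n6 stuck-at-0: n1=1, n2=0, n3=1, n4=0, n5=1, n6=0 [stuck-at-0], n7=0 → 0 — eliminated
Only n5 stuck-at-1 reproduces the observed 1.

n5 stuck-at-1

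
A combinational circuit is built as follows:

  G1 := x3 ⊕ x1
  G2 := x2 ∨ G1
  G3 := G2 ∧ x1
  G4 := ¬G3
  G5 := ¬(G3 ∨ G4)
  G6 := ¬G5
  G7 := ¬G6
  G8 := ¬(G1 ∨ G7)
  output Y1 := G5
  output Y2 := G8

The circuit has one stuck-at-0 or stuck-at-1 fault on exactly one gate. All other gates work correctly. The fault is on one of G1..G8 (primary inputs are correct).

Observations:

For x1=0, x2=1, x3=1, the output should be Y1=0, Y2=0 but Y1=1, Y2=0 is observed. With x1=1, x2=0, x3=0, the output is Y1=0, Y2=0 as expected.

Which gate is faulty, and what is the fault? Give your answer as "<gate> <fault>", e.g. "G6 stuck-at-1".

Fault-free values for test 1 (x1=0, x2=1, x3=1): G1=1, G2=1, G3=0, G4=1, G5=0, G6=1, G7=0, G8=0, giving Y1=0, Y2=0. Observed Y1=1, Y2=0.
Test 1: faults giving observed Y1=1, Y2=0 are {G4 stuck-at-0, G5 stuck-at-1}.
Test 2 (x1=1, x2=0, x3=0): fault-free G1=1, G2=1, G3=1, G4=0, G5=0, G6=1, G7=0, G8=0 → Y1=0, Y2=0; observed Y1=0, Y2=0. Eliminates G5 stuck-at-1.
Only G4 stuck-at-0 is consistent with every test.

G4 stuck-at-0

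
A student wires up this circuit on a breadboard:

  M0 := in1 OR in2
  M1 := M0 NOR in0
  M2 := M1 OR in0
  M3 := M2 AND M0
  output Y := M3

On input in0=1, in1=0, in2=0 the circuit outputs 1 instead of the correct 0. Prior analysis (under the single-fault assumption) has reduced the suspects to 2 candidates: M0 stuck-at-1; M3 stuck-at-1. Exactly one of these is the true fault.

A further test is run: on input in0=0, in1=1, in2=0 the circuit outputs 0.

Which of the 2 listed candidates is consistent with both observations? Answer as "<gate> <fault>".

Evaluate each candidate on input in0=0, in1=1, in2=0:
  M0 stuck-at-1: M0=1 [stuck-at-1], M1=0, M2=0, M3=0 → 0 — matches
  M3 stuck-at-1: M0=1, M1=0, M2=0, M3=1 [stuck-at-1] → 1 — eliminated
Only M0 stuck-at-1 reproduces the observed 0.

M0 stuck-at-1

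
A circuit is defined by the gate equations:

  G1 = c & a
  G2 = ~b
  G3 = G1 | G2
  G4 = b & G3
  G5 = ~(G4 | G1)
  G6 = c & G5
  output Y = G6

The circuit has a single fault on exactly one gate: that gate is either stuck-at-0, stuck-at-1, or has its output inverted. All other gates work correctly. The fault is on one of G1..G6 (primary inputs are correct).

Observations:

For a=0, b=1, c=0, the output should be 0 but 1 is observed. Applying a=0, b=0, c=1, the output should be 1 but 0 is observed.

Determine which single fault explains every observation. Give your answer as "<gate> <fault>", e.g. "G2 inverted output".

Fault-free values for test 1 (a=0, b=1, c=0): G1=0, G2=0, G3=0, G4=0, G5=1, G6=0, giving Y=0. Observed 1.
Test 1: faults giving observed 1 are {G6 stuck-at-1, G6 inverted output}.
Test 2 (a=0, b=0, c=1): fault-free G1=0, G2=1, G3=1, G4=0, G5=1, G6=1 → 1; observed 0. Eliminates G6 stuck-at-1.
Only G6 inverted output is consistent with every test.

G6 inverted output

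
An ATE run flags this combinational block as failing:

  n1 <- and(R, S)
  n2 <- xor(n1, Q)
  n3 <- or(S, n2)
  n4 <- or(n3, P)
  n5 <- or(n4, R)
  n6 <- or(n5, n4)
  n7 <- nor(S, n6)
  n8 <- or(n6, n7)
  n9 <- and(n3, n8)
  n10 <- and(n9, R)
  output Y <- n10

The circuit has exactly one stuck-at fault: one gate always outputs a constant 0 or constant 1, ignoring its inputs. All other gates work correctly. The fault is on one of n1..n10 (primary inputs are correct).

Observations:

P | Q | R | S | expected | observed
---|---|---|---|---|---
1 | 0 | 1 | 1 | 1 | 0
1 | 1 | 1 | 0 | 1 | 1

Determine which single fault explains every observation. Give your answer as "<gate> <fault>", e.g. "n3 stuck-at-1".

n6 stuck-at-0

Fault-free values for test 1 (P=1, Q=0, R=1, S=1): n1=1, n2=1, n3=1, n4=1, n5=1, n6=1, n7=0, n8=1, n9=1, n10=1, giving Y=1. Observed 0.
Test 1: faults giving observed 0 are {n3 stuck-at-0, n6 stuck-at-0, n8 stuck-at-0, n9 stuck-at-0, n10 stuck-at-0}.
Test 2 (P=1, Q=1, R=1, S=0): fault-free n1=0, n2=1, n3=1, n4=1, n5=1, n6=1, n7=0, n8=1, n9=1, n10=1 → 1; observed 1. Eliminates n3 stuck-at-0, n8 stuck-at-0, n9 stuck-at-0, n10 stuck-at-0.
Only n6 stuck-at-0 is consistent with every test.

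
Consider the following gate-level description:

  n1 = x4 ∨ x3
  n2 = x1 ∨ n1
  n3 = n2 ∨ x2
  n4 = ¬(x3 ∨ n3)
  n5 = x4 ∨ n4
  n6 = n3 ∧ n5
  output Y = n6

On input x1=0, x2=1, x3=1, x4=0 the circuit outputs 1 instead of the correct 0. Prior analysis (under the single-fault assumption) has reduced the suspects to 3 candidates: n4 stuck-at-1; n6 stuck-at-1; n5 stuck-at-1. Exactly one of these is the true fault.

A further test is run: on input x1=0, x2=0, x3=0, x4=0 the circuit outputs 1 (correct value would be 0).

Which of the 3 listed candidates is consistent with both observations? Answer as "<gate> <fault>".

Evaluate each candidate on input x1=0, x2=0, x3=0, x4=0:
  n4 stuck-at-1: n1=0, n2=0, n3=0, n4=1 [stuck-at-1], n5=1, n6=0 → 0 — eliminated
  n6 stuck-at-1: n1=0, n2=0, n3=0, n4=1, n5=1, n6=1 [stuck-at-1] → 1 — matches
  n5 stuck-at-1: n1=0, n2=0, n3=0, n4=1, n5=1 [stuck-at-1], n6=0 → 0 — eliminated
Only n6 stuck-at-1 reproduces the observed 1.

n6 stuck-at-1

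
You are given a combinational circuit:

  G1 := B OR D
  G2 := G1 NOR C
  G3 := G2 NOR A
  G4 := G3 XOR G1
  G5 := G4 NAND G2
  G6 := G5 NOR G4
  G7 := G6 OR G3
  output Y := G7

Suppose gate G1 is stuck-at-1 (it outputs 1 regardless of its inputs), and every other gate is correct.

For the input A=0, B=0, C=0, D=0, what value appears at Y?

Propagate with G1 forced: G1=1 [stuck-at-1], G2=0, G3=1, G4=0, G5=1, G6=0, G7=1.
So Y = 1. (Without the fault it would be 0.)

1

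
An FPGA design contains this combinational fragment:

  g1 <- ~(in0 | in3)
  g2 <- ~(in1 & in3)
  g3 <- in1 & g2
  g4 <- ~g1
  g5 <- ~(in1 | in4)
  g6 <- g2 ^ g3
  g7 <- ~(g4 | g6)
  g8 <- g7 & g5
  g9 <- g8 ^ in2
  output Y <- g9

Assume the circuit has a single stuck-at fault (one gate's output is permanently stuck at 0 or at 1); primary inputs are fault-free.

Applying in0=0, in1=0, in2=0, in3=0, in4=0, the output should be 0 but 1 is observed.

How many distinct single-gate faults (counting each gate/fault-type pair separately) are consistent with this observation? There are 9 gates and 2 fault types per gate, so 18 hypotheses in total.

Fault-free: g1=1, g2=1, g3=0, g4=0, g5=1, g6=1, g7=0, g8=0, g9=0 → 0. Observed 1.
  g1: none of the 2 fault types match ✗
  g2: stuck-at-0 ✓; others ✗
  g3: stuck-at-1 ✓; others ✗
  g4: none of the 2 fault types match ✗
  g5: none of the 2 fault types match ✗
  g6: stuck-at-0 ✓; others ✗
  g7: stuck-at-1 ✓; others ✗
  g8: stuck-at-1 ✓; others ✗
  g9: stuck-at-1 ✓; others ✗
Consistent faults: {g2 stuck-at-0, g3 stuck-at-1, g6 stuck-at-0, g7 stuck-at-1, g8 stuck-at-1, g9 stuck-at-1} — 6 in all.

6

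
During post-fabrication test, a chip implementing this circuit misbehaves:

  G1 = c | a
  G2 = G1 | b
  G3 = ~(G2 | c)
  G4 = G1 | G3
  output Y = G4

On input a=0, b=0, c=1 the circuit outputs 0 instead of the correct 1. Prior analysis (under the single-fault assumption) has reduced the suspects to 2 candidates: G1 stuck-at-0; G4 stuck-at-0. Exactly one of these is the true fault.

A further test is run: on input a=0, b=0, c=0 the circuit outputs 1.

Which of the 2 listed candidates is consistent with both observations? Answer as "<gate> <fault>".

G1 stuck-at-0

Evaluate each candidate on input a=0, b=0, c=0:
  G1 stuck-at-0: G1=0 [stuck-at-0], G2=0, G3=1, G4=1 → 1 — matches
  G4 stuck-at-0: G1=0, G2=0, G3=1, G4=0 [stuck-at-0] → 0 — eliminated
Only G1 stuck-at-0 reproduces the observed 1.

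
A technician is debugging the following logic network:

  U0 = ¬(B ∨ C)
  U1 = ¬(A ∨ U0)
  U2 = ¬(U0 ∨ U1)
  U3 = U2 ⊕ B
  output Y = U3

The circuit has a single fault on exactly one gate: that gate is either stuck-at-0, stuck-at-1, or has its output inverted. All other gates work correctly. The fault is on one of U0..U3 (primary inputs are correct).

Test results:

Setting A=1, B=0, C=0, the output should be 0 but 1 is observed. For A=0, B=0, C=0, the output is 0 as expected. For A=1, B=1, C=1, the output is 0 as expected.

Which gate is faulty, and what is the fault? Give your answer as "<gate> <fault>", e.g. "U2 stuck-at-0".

U0 stuck-at-0

Fault-free values for test 1 (A=1, B=0, C=0): U0=1, U1=0, U2=0, U3=0, giving Y=0. Observed 1.
Test 1: faults giving observed 1 are {U0 stuck-at-0, U0 inverted output, U2 stuck-at-1, U2 inverted output, U3 stuck-at-1, U3 inverted output}.
Test 2 (A=0, B=0, C=0): fault-free U0=1, U1=0, U2=0, U3=0 → 0; observed 0. Eliminates U2 stuck-at-1, U2 inverted output, U3 stuck-at-1, U3 inverted output.
Test 3 (A=1, B=1, C=1): fault-free U0=0, U1=0, U2=1, U3=0 → 0; observed 0. Eliminates U0 inverted output.
Only U0 stuck-at-0 is consistent with every test.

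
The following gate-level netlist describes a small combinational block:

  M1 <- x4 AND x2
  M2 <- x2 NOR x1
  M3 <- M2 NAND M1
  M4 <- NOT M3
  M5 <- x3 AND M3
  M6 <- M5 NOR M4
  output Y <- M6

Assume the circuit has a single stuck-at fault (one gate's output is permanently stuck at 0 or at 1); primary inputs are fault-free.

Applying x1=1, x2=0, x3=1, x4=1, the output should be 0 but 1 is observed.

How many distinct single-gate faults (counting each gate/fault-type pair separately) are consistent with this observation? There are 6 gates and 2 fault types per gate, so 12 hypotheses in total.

Fault-free: M1=0, M2=0, M3=1, M4=0, M5=1, M6=0 → 0. Observed 1.
  M1 stuck-at-0: output 0 ✗
  M1 stuck-at-1: output 0 ✗
  M2 stuck-at-0: output 0 ✗
  M2 stuck-at-1: output 0 ✗
  M3 stuck-at-0: output 0 ✗
  M3 stuck-at-1: output 0 ✗
  M4 stuck-at-0: output 0 ✗
  M4 stuck-at-1: output 0 ✗
  M5 stuck-at-0: output 1 ✓
  M5 stuck-at-1: output 0 ✗
  M6 stuck-at-0: output 0 ✗
  M6 stuck-at-1: output 1 ✓
Consistent faults: {M5 stuck-at-0, M6 stuck-at-1} — 2 in all.

2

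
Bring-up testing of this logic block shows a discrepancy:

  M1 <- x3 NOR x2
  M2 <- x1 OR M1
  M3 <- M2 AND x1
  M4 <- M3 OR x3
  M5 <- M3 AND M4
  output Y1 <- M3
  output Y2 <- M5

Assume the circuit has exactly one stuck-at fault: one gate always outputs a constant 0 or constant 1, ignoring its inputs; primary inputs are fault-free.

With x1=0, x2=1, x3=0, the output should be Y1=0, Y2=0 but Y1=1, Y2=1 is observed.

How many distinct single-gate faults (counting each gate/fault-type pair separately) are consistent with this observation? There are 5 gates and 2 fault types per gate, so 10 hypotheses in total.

1

Fault-free: M1=0, M2=0, M3=0, M4=0, M5=0 → Y1=0, Y2=0. Observed Y1=1, Y2=1.
  M1 stuck-at-0: output Y1=0, Y2=0 ✗
  M1 stuck-at-1: output Y1=0, Y2=0 ✗
  M2 stuck-at-0: output Y1=0, Y2=0 ✗
  M2 stuck-at-1: output Y1=0, Y2=0 ✗
  M3 stuck-at-0: output Y1=0, Y2=0 ✗
  M3 stuck-at-1: output Y1=1, Y2=1 ✓
  M4 stuck-at-0: output Y1=0, Y2=0 ✗
  M4 stuck-at-1: output Y1=0, Y2=0 ✗
  M5 stuck-at-0: output Y1=0, Y2=0 ✗
  M5 stuck-at-1: output Y1=0, Y2=1 ✗
Consistent faults: {M3 stuck-at-1} — 1 in all.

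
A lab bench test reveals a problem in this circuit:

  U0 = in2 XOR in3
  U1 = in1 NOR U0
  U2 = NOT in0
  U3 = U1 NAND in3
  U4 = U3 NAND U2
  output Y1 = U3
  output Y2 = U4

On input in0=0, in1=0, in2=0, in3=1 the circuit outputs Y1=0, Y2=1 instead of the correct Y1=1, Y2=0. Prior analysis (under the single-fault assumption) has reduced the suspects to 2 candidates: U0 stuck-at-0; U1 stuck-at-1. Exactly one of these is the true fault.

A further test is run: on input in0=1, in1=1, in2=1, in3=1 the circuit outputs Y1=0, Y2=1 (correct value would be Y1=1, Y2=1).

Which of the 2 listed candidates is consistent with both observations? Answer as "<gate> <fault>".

U1 stuck-at-1

Evaluate each candidate on input in0=1, in1=1, in2=1, in3=1:
  U0 stuck-at-0: U0=0 [stuck-at-0], U1=0, U2=0, U3=1, U4=1 → Y1=1, Y2=1 — eliminated
  U1 stuck-at-1: U0=0, U1=1 [stuck-at-1], U2=0, U3=0, U4=1 → Y1=0, Y2=1 — matches
Only U1 stuck-at-1 reproduces the observed Y1=0, Y2=1.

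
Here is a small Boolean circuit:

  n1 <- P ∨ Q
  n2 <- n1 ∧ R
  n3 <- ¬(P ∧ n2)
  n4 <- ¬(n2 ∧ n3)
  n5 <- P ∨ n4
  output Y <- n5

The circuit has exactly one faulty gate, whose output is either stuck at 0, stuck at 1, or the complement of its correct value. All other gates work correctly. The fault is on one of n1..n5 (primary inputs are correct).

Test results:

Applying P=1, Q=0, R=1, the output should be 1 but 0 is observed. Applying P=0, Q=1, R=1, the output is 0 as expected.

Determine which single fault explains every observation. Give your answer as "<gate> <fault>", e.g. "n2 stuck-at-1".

Fault-free values for test 1 (P=1, Q=0, R=1): n1=1, n2=1, n3=0, n4=1, n5=1, giving Y=1. Observed 0.
Test 1: faults giving observed 0 are {n5 stuck-at-0, n5 inverted output}.
Test 2 (P=0, Q=1, R=1): fault-free n1=1, n2=1, n3=1, n4=0, n5=0 → 0; observed 0. Eliminates n5 inverted output.
Only n5 stuck-at-0 is consistent with every test.

n5 stuck-at-0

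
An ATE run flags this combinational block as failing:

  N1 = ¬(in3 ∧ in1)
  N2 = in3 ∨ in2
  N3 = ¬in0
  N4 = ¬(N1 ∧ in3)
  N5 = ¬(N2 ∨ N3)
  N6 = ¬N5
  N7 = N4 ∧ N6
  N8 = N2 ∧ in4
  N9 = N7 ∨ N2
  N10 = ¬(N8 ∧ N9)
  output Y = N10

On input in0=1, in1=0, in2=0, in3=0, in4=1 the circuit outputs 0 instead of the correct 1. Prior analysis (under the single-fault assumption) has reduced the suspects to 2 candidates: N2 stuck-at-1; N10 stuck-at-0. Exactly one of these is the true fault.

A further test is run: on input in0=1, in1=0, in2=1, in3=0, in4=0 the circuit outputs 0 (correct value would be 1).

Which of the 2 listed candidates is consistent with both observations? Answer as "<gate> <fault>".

N10 stuck-at-0

Evaluate each candidate on input in0=1, in1=0, in2=1, in3=0, in4=0:
  N2 stuck-at-1: N1=1, N2=1 [stuck-at-1], N3=0, N4=1, N5=0, N6=1, N7=1, N8=0, N9=1, N10=1 → 1 — eliminated
  N10 stuck-at-0: N1=1, N2=1, N3=0, N4=1, N5=0, N6=1, N7=1, N8=0, N9=1, N10=0 [stuck-at-0] → 0 — matches
Only N10 stuck-at-0 reproduces the observed 0.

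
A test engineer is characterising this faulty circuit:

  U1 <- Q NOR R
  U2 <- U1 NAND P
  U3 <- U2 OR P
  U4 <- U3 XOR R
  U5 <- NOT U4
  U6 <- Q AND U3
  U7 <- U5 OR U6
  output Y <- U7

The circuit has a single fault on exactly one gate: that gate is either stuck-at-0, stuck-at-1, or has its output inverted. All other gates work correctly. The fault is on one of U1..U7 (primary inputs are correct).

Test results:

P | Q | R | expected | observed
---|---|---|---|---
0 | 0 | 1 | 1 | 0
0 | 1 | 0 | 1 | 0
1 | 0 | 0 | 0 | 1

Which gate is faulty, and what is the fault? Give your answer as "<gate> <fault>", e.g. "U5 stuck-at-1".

Fault-free values for test 1 (P=0, Q=0, R=1): U1=0, U2=1, U3=1, U4=0, U5=1, U6=0, U7=1, giving Y=1. Observed 0.
Test 1: faults giving observed 0 are {U2 stuck-at-0, U2 inverted output, U3 stuck-at-0, U3 inverted output, U4 stuck-at-1, U4 inverted output, U5 stuck-at-0, U5 inverted output, U7 stuck-at-0, U7 inverted output}.
Test 2 (P=0, Q=1, R=0): fault-free U1=0, U2=1, U3=1, U4=1, U5=0, U6=1, U7=1 → 1; observed 0. Eliminates U2 stuck-at-0, U2 inverted output, U3 stuck-at-0, U3 inverted output, U4 stuck-at-1, U4 inverted output, U5 stuck-at-0, U5 inverted output.
Test 3 (P=1, Q=0, R=0): fault-free U1=1, U2=0, U3=1, U4=1, U5=0, U6=0, U7=0 → 0; observed 1. Eliminates U7 stuck-at-0.
Only U7 inverted output is consistent with every test.

U7 inverted output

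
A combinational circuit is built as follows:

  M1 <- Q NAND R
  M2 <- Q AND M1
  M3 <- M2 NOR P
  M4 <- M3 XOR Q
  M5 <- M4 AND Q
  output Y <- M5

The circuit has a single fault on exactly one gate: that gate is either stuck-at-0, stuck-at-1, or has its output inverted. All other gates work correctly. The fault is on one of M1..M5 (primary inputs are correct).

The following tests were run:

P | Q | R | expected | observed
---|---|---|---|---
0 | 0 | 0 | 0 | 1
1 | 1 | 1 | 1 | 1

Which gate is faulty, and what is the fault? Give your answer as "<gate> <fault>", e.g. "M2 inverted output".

Fault-free values for test 1 (P=0, Q=0, R=0): M1=1, M2=0, M3=1, M4=1, M5=0, giving Y=0. Observed 1.
Test 1: faults giving observed 1 are {M5 stuck-at-1, M5 inverted output}.
Test 2 (P=1, Q=1, R=1): fault-free M1=0, M2=0, M3=0, M4=1, M5=1 → 1; observed 1. Eliminates M5 inverted output.
Only M5 stuck-at-1 is consistent with every test.

M5 stuck-at-1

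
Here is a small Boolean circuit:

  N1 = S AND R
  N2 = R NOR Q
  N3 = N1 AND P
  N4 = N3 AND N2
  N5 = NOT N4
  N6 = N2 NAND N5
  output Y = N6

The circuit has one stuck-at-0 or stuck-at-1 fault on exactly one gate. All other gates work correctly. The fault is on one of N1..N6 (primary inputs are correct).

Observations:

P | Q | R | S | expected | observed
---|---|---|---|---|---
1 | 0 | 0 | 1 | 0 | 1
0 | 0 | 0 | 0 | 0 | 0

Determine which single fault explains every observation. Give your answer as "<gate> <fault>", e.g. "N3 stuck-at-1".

N1 stuck-at-1

Fault-free values for test 1 (P=1, Q=0, R=0, S=1): N1=0, N2=1, N3=0, N4=0, N5=1, N6=0, giving Y=0. Observed 1.
Test 1: faults giving observed 1 are {N1 stuck-at-1, N2 stuck-at-0, N3 stuck-at-1, N4 stuck-at-1, N5 stuck-at-0, N6 stuck-at-1}.
Test 2 (P=0, Q=0, R=0, S=0): fault-free N1=0, N2=1, N3=0, N4=0, N5=1, N6=0 → 0; observed 0. Eliminates N2 stuck-at-0, N3 stuck-at-1, N4 stuck-at-1, N5 stuck-at-0, N6 stuck-at-1.
Only N1 stuck-at-1 is consistent with every test.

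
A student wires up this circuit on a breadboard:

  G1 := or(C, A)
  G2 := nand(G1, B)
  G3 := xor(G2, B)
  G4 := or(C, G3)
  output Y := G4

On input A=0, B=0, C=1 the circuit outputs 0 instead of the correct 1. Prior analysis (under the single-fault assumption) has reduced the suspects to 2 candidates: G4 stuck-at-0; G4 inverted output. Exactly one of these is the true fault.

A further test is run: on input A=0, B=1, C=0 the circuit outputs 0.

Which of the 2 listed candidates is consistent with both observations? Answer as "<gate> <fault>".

G4 stuck-at-0

Evaluate each candidate on input A=0, B=1, C=0:
  G4 stuck-at-0: G1=0, G2=1, G3=0, G4=0 [stuck-at-0] → 0 — matches
  G4 inverted output: G1=0, G2=1, G3=0, G4=1 [inverted output] → 1 — eliminated
Only G4 stuck-at-0 reproduces the observed 0.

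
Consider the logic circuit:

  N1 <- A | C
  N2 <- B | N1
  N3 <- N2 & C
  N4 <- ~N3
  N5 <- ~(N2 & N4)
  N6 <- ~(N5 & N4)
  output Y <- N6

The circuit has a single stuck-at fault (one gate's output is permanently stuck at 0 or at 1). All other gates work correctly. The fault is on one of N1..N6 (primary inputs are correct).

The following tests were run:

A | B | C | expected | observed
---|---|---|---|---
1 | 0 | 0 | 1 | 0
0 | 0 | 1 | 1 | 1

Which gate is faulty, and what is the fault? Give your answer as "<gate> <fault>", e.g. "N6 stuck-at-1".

Fault-free values for test 1 (A=1, B=0, C=0): N1=1, N2=1, N3=0, N4=1, N5=0, N6=1, giving Y=1. Observed 0.
Test 1: faults giving observed 0 are {N1 stuck-at-0, N2 stuck-at-0, N5 stuck-at-1, N6 stuck-at-0}.
Test 2 (A=0, B=0, C=1): fault-free N1=1, N2=1, N3=1, N4=0, N5=1, N6=1 → 1; observed 1. Eliminates N1 stuck-at-0, N2 stuck-at-0, N6 stuck-at-0.
Only N5 stuck-at-1 is consistent with every test.

N5 stuck-at-1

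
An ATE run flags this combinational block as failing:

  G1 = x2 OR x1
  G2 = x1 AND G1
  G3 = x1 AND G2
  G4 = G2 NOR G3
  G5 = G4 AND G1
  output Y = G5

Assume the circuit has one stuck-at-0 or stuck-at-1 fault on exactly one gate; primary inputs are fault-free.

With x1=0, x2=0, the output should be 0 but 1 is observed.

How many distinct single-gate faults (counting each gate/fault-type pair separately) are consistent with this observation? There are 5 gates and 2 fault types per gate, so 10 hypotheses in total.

Fault-free: G1=0, G2=0, G3=0, G4=1, G5=0 → 0. Observed 1.
  G1 stuck-at-0: output 0 ✗
  G1 stuck-at-1: output 1 ✓
  G2 stuck-at-0: output 0 ✗
  G2 stuck-at-1: output 0 ✗
  G3 stuck-at-0: output 0 ✗
  G3 stuck-at-1: output 0 ✗
  G4 stuck-at-0: output 0 ✗
  G4 stuck-at-1: output 0 ✗
  G5 stuck-at-0: output 0 ✗
  G5 stuck-at-1: output 1 ✓
Consistent faults: {G1 stuck-at-1, G5 stuck-at-1} — 2 in all.

2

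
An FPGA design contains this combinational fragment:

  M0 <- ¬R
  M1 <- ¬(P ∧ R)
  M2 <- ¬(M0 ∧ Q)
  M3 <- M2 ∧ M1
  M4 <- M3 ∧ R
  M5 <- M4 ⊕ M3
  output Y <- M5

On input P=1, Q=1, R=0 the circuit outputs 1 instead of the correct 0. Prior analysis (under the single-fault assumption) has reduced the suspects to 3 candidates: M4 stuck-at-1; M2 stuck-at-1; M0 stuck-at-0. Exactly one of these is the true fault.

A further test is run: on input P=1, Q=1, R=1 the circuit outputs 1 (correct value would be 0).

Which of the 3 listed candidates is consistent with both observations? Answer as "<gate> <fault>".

Evaluate each candidate on input P=1, Q=1, R=1:
  M4 stuck-at-1: M0=0, M1=0, M2=1, M3=0, M4=1 [stuck-at-1], M5=1 → 1 — matches
  M2 stuck-at-1: M0=0, M1=0, M2=1 [stuck-at-1], M3=0, M4=0, M5=0 → 0 — eliminated
  M0 stuck-at-0: M0=0 [stuck-at-0], M1=0, M2=1, M3=0, M4=0, M5=0 → 0 — eliminated
Only M4 stuck-at-1 reproduces the observed 1.

M4 stuck-at-1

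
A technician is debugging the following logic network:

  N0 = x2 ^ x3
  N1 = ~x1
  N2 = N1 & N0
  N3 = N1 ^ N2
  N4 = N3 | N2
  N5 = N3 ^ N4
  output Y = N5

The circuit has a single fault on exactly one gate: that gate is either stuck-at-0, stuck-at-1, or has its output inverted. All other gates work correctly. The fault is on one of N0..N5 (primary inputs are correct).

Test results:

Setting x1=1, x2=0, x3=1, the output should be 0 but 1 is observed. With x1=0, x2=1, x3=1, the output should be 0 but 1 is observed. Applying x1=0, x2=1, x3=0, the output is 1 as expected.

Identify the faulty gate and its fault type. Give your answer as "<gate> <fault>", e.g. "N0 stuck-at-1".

N5 stuck-at-1

Fault-free values for test 1 (x1=1, x2=0, x3=1): N0=1, N1=0, N2=0, N3=0, N4=0, N5=0, giving Y=0. Observed 1.
Test 1: faults giving observed 1 are {N1 stuck-at-1, N1 inverted output, N4 stuck-at-1, N4 inverted output, N5 stuck-at-1, N5 inverted output}.
Test 2 (x1=0, x2=1, x3=1): fault-free N0=0, N1=1, N2=0, N3=1, N4=1, N5=0 → 0; observed 1. Eliminates N1 stuck-at-1, N1 inverted output, N4 stuck-at-1.
Test 3 (x1=0, x2=1, x3=0): fault-free N0=1, N1=1, N2=1, N3=0, N4=1, N5=1 → 1; observed 1. Eliminates N4 inverted output, N5 inverted output.
Only N5 stuck-at-1 is consistent with every test.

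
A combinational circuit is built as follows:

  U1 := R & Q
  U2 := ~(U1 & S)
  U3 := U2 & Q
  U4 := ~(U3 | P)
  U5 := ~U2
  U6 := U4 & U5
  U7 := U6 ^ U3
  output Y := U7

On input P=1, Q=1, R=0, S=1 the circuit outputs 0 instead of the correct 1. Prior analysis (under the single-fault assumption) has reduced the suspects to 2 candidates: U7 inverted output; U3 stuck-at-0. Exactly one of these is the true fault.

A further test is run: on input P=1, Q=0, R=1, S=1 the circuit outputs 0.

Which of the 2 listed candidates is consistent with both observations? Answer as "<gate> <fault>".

Evaluate each candidate on input P=1, Q=0, R=1, S=1:
  U7 inverted output: U1=0, U2=1, U3=0, U4=0, U5=0, U6=0, U7=1 [inverted output] → 1 — eliminated
  U3 stuck-at-0: U1=0, U2=1, U3=0 [stuck-at-0], U4=0, U5=0, U6=0, U7=0 → 0 — matches
Only U3 stuck-at-0 reproduces the observed 0.

U3 stuck-at-0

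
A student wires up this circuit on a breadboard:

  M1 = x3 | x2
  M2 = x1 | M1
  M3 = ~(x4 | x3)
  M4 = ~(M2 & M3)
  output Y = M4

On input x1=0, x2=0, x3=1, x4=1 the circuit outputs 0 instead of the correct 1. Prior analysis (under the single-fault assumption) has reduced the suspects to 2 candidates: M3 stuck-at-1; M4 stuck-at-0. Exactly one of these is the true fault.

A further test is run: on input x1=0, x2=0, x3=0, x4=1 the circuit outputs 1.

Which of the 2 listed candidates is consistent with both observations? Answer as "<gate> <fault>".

Evaluate each candidate on input x1=0, x2=0, x3=0, x4=1:
  M3 stuck-at-1: M1=0, M2=0, M3=1 [stuck-at-1], M4=1 → 1 — matches
  M4 stuck-at-0: M1=0, M2=0, M3=0, M4=0 [stuck-at-0] → 0 — eliminated
Only M3 stuck-at-1 reproduces the observed 1.

M3 stuck-at-1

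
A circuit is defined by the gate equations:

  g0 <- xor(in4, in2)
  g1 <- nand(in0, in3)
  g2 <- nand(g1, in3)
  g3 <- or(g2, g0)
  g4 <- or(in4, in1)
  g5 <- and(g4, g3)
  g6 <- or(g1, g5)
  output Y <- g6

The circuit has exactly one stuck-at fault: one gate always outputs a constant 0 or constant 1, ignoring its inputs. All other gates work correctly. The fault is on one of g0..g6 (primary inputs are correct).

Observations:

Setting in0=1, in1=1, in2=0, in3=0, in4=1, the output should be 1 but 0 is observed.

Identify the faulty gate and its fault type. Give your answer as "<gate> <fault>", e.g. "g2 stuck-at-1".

Fault-free values for test 1 (in0=1, in1=1, in2=0, in3=0, in4=1): g0=1, g1=1, g2=1, g3=1, g4=1, g5=1, g6=1, giving Y=1. Observed 0.
Test 1: faults giving observed 0 are {g6 stuck-at-0}.
Only g6 stuck-at-0 is consistent with every test.

g6 stuck-at-0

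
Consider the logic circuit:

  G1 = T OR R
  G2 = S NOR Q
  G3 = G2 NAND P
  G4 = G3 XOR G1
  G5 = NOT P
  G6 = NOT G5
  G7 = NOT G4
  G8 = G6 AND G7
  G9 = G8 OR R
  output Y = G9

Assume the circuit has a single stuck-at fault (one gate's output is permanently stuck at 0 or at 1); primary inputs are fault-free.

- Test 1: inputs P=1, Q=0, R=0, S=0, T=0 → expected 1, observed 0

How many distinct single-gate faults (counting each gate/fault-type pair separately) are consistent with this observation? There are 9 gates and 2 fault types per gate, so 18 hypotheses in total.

Fault-free: G1=0, G2=1, G3=0, G4=0, G5=0, G6=1, G7=1, G8=1, G9=1 → 1. Observed 0.
  G1: stuck-at-1 ✓; others ✗
  G2: stuck-at-0 ✓; others ✗
  G3: stuck-at-1 ✓; others ✗
  G4: stuck-at-1 ✓; others ✗
  G5: stuck-at-1 ✓; others ✗
  G6: stuck-at-0 ✓; others ✗
  G7: stuck-at-0 ✓; others ✗
  G8: stuck-at-0 ✓; others ✗
  G9: stuck-at-0 ✓; others ✗
Consistent faults: {G1 stuck-at-1, G2 stuck-at-0, G3 stuck-at-1, G4 stuck-at-1, G5 stuck-at-1, G6 stuck-at-0, G7 stuck-at-0, G8 stuck-at-0, G9 stuck-at-0} — 9 in all.

9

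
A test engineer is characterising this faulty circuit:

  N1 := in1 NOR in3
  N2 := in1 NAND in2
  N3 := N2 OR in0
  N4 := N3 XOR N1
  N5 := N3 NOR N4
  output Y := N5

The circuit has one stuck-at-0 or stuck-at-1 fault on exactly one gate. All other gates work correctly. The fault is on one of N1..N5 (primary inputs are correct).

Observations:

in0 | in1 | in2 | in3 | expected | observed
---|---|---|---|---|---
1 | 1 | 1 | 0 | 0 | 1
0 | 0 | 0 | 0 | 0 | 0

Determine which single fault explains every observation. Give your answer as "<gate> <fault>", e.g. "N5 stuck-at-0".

Fault-free values for test 1 (in0=1, in1=1, in2=1, in3=0): N1=0, N2=0, N3=1, N4=1, N5=0, giving Y=0. Observed 1.
Test 1: faults giving observed 1 are {N3 stuck-at-0, N5 stuck-at-1}.
Test 2 (in0=0, in1=0, in2=0, in3=0): fault-free N1=1, N2=1, N3=1, N4=0, N5=0 → 0; observed 0. Eliminates N5 stuck-at-1.
Only N3 stuck-at-0 is consistent with every test.

N3 stuck-at-0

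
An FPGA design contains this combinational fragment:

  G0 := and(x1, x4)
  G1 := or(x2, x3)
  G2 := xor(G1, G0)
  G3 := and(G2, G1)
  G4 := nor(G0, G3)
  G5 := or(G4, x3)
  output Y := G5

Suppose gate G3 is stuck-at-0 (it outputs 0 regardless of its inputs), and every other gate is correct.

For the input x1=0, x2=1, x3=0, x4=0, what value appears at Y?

Propagate with G3 forced: G0=0, G1=1, G2=1, G3=0 [stuck-at-0], G4=1, G5=1.
So Y = 1. (Without the fault it would be 0.)

1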